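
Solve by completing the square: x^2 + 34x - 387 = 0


Start: x^2 + 34x - 387 = 0
Move constant: x^2 + 34x = 387
Half of 34 is 17, squared is 289
Add 289 to both sides: x^2 + 34x + 289 = 676
(x + 17)^2 = 676
x + 17 = ±26
x = -17 + 26 = 9 or x = -17 - 26 = -43

x = -43, x = 9


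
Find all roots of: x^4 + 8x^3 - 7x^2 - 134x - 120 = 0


Let p(x) = x^4 + 8x^3 - 7x^2 - 134x - 120. By the rational root theorem (leading coefficient 1), any rational root is an integer divisor of 120: try ±1, ±2, ... in turn.
Test x = 1: value = -252 ≠ 0.
Test x = -1: value = 0 ✓, so (x + 1) is a factor.
Synthetic division by (x + 1): bring down 1; 1(-1) + 8 = 7; 7(-1) - 7 = -14; (-14)(-1) - 134 = -120; (-120)(-1) - 120 = 0 → quotient x^3 + 7x^2 - 14x - 120, remainder 0.
Continue with the quotient x^3 + 7x^2 - 14x - 120 (candidates must divide 120; re-test x = -1 first in case it repeats).
Test x = -1: value = -100 ≠ 0.
Test x = 2: value = -112 ≠ 0.
Test x = -2: value = -72 ≠ 0.
Test x = 3: value = -72 ≠ 0.
Test x = -3: value = -42 ≠ 0.
Test x = 4: value = 0 ✓, so (x - 4) is a factor.
Synthetic division by (x - 4): bring down 1; 1(4) + 7 = 11; 11(4) - 14 = 30; 30(4) - 120 = 0 → quotient x^2 + 11x + 30, remainder 0.
Solve the quadratic x^2 + 11x + 30 = 0: discriminant = 11^2 - 4(1)(30) = 121 - 120 = 1.
sqrt(1) = 1, so x = (-11 ± 1)/2: x = -5 or x = -6.
Collecting all roots found:

x = -6, x = -5, x = -1, x = 4


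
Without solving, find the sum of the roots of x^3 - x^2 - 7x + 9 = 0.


By Vieta's formulas for x^3 + bx^2 + cx + d = 0:
  r1 + r2 + r3 = -b/a = 1
  r1*r2 + r1*r3 + r2*r3 = c/a = -7
  r1*r2*r3 = -d/a = -9


Sum = 1


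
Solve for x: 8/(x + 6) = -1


Multiply both sides by (x + 6): 8 = -1(x + 6)
Distribute: 8 = -x - 6
-x = 8 + 6 = 14
x = -14

x = -14


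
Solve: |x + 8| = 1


An absolute value equation |expr| = 1 gives two cases:
Case 1: x + 8 = 1
  x = -7, so x = -7
Case 2: x + 8 = -1
  x = -9, so x = -9

x = -9, x = -7


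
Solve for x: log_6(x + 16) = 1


Convert to exponential form: x + 16 = 6^1 = 6
x = 6 - 16 = -10
Check: log_6(-10 + 16) = log_6(6) = log_6(6) = 1 ✓

x = -10


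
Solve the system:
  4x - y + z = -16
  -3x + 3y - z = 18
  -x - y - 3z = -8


Using Cramer's rule. Expand each determinant along the first row.
D  = 4*[3*(-3) - (-1)*(-1)] - (-1)*[(-3)*(-3) - (-1)*(-1)] + 1*[(-3)*(-1) - 3*(-1)]
  = 4*(-10) - (-1)*(8) + 1*(6) = -26
Dx = (-16)*[3*(-3) - (-1)*(-1)] - (-1)*[18*(-3) - (-1)*(-8)] + 1*[18*(-1) - 3*(-8)]
  = (-16)*(-10) - (-1)*(-62) + 1*(6) = 104
Dy = 4*[18*(-3) - (-1)*(-8)] - (-16)*[(-3)*(-3) - (-1)*(-1)] + 1*[(-3)*(-8) - 18*(-1)]
  = 4*(-62) - (-16)*(8) + 1*(42) = -78
Dz = 4*[3*(-8) - 18*(-1)] - (-1)*[(-3)*(-8) - 18*(-1)] + (-16)*[(-3)*(-1) - 3*(-1)]
  = 4*(-6) - (-1)*(42) + (-16)*(6) = -78
x = Dx/D = 104/-26 = -4, y = Dy/D = -78/-26 = 3, z = Dz/D = -78/-26 = 3
Check eq1: (4)(-4) + (-1)(3) + (1)(3) = -16 = -16 ✓
Check eq2: (-3)(-4) + (3)(3) + (-1)(3) = 18 = 18 ✓
Check eq3: (-1)(-4) + (-1)(3) + (-3)(3) = -8 = -8 ✓

x = -4, y = 3, z = 3


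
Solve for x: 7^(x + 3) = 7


Express both sides with the same base.
7 = 7^1
Since the bases match, equate exponents: x + 3 = 1
So x = 1 - (3) = -2

x = -2


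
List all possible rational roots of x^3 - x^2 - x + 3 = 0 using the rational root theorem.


Rational root theorem: possible roots are ±p/q where:
  p divides the constant term (3): p ∈ {1, 3}
  q divides the leading coefficient (1): q ∈ {1}

All possible rational roots: -3, -1, 1, 3

-3, -1, 1, 3


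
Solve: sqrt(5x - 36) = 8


Square both sides: 5x - 36 = 8^2 = 64
5x = 64 + 36 = 100
x = 20
Check: sqrt(5*20 - 36) = sqrt(64) = 8 ✓

x = 20


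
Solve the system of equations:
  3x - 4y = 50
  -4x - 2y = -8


Using Cramer's rule:
Determinant D = (3)(-2) - (-4)(-4) = -6 - 16 = -22
Dx = (50)(-2) - (-8)(-4) = -100 - 32 = -132
Dy = (3)(-8) - (-4)(50) = -24 + 200 = 176
x = Dx/D = -132/-22 = 6
y = Dy/D = 176/-22 = -8

x = 6, y = -8


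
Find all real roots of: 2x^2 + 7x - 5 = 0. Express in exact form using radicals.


Using the quadratic formula: x = (-b ± sqrt(b^2 - 4ac)) / (2a)
Here a = 2, b = 7, c = -5
Discriminant = b^2 - 4ac = 7^2 - 4(2)(-5) = 49 + 40 = 89
Since discriminant = 89 > 0, there are two real roots.
x = (-7 ± sqrt(89)) / 4
Numerically: x ≈ 0.6085 or x ≈ -4.1085

x = (-7 + sqrt(89)) / 4 or x = (-7 - sqrt(89)) / 4


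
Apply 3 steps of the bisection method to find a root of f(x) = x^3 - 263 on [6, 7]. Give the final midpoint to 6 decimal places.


f(x) = x^3 - 263
f(6) = -47 < 0
f(7) = 80 > 0

Step 1: midpoint = (6.000000 + 7.000000)/2 = 6.500000
  f(6.500000) = 11.625000
  f(mid) > 0, so root is in [6.000000, 6.500000]

Step 2: midpoint = (6.000000 + 6.500000)/2 = 6.250000
  f(6.250000) = -18.859375
  f(mid) < 0, so root is in [6.250000, 6.500000]

Step 3: midpoint = (6.250000 + 6.500000)/2 = 6.375000
  f(6.375000) = -3.916016
  f(mid) < 0, so root is in [6.375000, 6.500000]

midpoint = 6.375000


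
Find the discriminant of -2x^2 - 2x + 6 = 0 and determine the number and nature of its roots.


For ax^2 + bx + c = 0, discriminant D = b^2 - 4ac
Here a = -2, b = -2, c = 6
D = (-2)^2 - 4(-2)(6) = 4 + 48 = 52

D = 52 > 0 but not a perfect square
The equation has 2 distinct real irrational roots.

Discriminant = 52, 2 distinct real irrational roots


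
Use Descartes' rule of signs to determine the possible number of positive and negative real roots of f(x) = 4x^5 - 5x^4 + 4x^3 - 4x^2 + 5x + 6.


Descartes' rule of signs:

For positive roots, count sign changes in f(x) = 4x^5 - 5x^4 + 4x^3 - 4x^2 + 5x + 6:
Signs of coefficients: +, -, +, -, +, +
Number of sign changes: 4
Possible positive real roots: 4, 2, 0

For negative roots, examine f(-x) = -4x^5 - 5x^4 - 4x^3 - 4x^2 - 5x + 6:
Signs of coefficients: -, -, -, -, -, +
Number of sign changes: 1
Possible negative real roots: 1

Positive roots: 4 or 2 or 0; Negative roots: 1


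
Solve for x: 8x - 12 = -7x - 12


Starting with: 8x - 12 = -7x - 12
Move all x terms to left: (8 + 7)x = -12 + 12
Simplify: 15x = 0
Divide both sides by 15: x = 0

x = 0


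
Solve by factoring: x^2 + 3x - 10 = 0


We need two numbers that multiply to -10 and add to 3.
Those numbers are 5 and -2 (since 5 * (-2) = -10 and 5 + (-2) = 3).
So x^2 + 3x - 10 = (x + 5)(x - 2) = 0
Setting each factor to zero: x = -5 or x = 2

x = -5, x = 2


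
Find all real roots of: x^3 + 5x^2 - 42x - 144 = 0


Let p(x) = x^3 + 5x^2 - 42x - 144. By the rational root theorem (leading coefficient 1), any rational root is an integer divisor of 144: try ±1, ±2, ... in turn.
Test x = 1: value = -180 ≠ 0.
Test x = -1: value = -98 ≠ 0.
Test x = 2: value = -200 ≠ 0.
Test x = -2: value = -48 ≠ 0.
Test x = 3: value = -198 ≠ 0.
Test x = -3: value = 0 ✓, so (x + 3) is a factor.
Synthetic division by (x + 3): bring down 1; 1(-3) + 5 = 2; 2(-3) - 42 = -48; (-48)(-3) - 144 = 0 → quotient x^2 + 2x - 48, remainder 0.
Solve the quadratic x^2 + 2x - 48 = 0: discriminant = 2^2 - 4(1)(-48) = 4 + 192 = 196.
sqrt(196) = 14, so x = (-2 ± 14)/2: x = 6 or x = -8.

x = -8, x = -3, x = 6


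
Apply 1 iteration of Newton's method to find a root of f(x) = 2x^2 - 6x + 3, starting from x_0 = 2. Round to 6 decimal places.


Newton's method: x_(n+1) = x_n - f(x_n)/f'(x_n)
f(x) = 2x^2 - 6x + 3
f'(x) = 4x - 6

Iteration 1:
  f(2.000000) = -1.000000
  f'(2.000000) = 2.000000
  x_1 = 2.000000 - (-1.000000)/(2.000000) = 2.500000

x_1 = 2.500000


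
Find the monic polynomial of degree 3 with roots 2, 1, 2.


A monic polynomial with roots 2, 1, 2 is:
p(x) = (x - 2)(x - 1)(x - 2)
After multiplying by (x - 2): x - 2
After multiplying by (x - 1): x^2 - 3x + 2
After multiplying by (x - 2): x^3 - 5x^2 + 8x - 4

x^3 - 5x^2 + 8x - 4


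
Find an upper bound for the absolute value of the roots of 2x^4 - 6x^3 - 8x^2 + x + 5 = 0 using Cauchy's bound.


Cauchy's bound: all roots r satisfy |r| <= 1 + max(|a_i/a_n|) for i = 0,...,n-1
where a_n is the leading coefficient.

Coefficients: [2, -6, -8, 1, 5]
Leading coefficient a_n = 2
Ratios |a_i/a_n|: 3, 4, 1/2, 5/2
Maximum ratio: 4
Cauchy's bound: |r| <= 1 + 4 = 5

Upper bound = 5


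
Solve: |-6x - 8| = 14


An absolute value equation |expr| = 14 gives two cases:
Case 1: -6x - 8 = 14
  -6x = 22, so x = -11/3
Case 2: -6x - 8 = -14
  -6x = -6, so x = 1

x = -11/3, x = 1


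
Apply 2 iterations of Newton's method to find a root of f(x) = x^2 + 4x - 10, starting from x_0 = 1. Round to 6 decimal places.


Newton's method: x_(n+1) = x_n - f(x_n)/f'(x_n)
f(x) = x^2 + 4x - 10
f'(x) = 2x + 4

Iteration 1:
  f(1.000000) = -5.000000
  f'(1.000000) = 6.000000
  x_1 = 1.000000 - (-5.000000)/(6.000000) = 1.833333

Iteration 2:
  f(1.833333) = 0.694444
  f'(1.833333) = 7.666667
  x_2 = 1.833333 - (0.694444)/(7.666667) = 1.742754

x_2 = 1.742754


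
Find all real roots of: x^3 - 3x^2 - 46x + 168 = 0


Let p(x) = x^3 - 3x^2 - 46x + 168. By the rational root theorem (leading coefficient 1), any rational root is an integer divisor of 168: try ±1, ±2, ... in turn.
Test x = 1: value = 120 ≠ 0.
Test x = -1: value = 210 ≠ 0.
Test x = 2: value = 72 ≠ 0.
Test x = -2: value = 240 ≠ 0.
Test x = 3: value = 30 ≠ 0.
Test x = -3: value = 252 ≠ 0.
Test x = 4: value = 0 ✓, so (x - 4) is a factor.
Synthetic division by (x - 4): bring down 1; 1(4) - 3 = 1; 1(4) - 46 = -42; (-42)(4) + 168 = 0 → quotient x^2 + x - 42, remainder 0.
Solve the quadratic x^2 + x - 42 = 0: discriminant = 1^2 - 4(1)(-42) = 1 + 168 = 169.
sqrt(169) = 13, so x = (-1 ± 13)/2: x = 6 or x = -7.

x = -7, x = 4, x = 6


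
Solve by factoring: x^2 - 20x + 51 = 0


We need two numbers that multiply to 51 and add to -20.
Those numbers are -3 and -17 (since (-3) * (-17) = 51 and (-3) + (-17) = -20).
So x^2 - 20x + 51 = (x - 3)(x - 17) = 0
Setting each factor to zero: x = 3 or x = 17

x = 3, x = 17


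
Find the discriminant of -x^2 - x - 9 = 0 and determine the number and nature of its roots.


For ax^2 + bx + c = 0, discriminant D = b^2 - 4ac
Here a = -1, b = -1, c = -9
D = (-1)^2 - 4(-1)(-9) = 1 - 36 = -35

D = -35 < 0
The equation has no real roots (2 complex conjugate roots).

Discriminant = -35, no real roots (2 complex conjugate roots)


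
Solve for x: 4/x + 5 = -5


Subtract 5 from both sides: 4/x = -10
Multiply both sides by x: 4 = -10 * x
Divide by -10: x = -2/5

x = -2/5


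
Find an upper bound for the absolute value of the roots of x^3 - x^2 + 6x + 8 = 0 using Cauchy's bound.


Cauchy's bound: all roots r satisfy |r| <= 1 + max(|a_i/a_n|) for i = 0,...,n-1
where a_n is the leading coefficient.

Coefficients: [1, -1, 6, 8]
Leading coefficient a_n = 1
Ratios |a_i/a_n|: 1, 6, 8
Maximum ratio: 8
Cauchy's bound: |r| <= 1 + 8 = 9

Upper bound = 9


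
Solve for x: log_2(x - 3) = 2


Convert to exponential form: x - 3 = 2^2 = 4
x = 4 + 3 = 7
Check: log_2(7 - 3) = log_2(4) = log_2(4) = 2 ✓

x = 7


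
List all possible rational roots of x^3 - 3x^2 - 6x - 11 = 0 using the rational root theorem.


Rational root theorem: possible roots are ±p/q where:
  p divides the constant term (-11): p ∈ {1, 11}
  q divides the leading coefficient (1): q ∈ {1}

All possible rational roots: -11, -1, 1, 11

-11, -1, 1, 11


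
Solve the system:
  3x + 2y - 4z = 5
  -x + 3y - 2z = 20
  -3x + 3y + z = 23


Using Cramer's rule. Expand each determinant along the first row.
D  = 3*[3*1 - (-2)*3] - 2*[(-1)*1 - (-2)*(-3)] + (-4)*[(-1)*3 - 3*(-3)]
  = 3*(9) - 2*(-7) + (-4)*(6) = 17
Dx = 5*[3*1 - (-2)*3] - 2*[20*1 - (-2)*23] + (-4)*[20*3 - 3*23]
  = 5*(9) - 2*(66) + (-4)*(-9) = -51
Dy = 3*[20*1 - (-2)*23] - 5*[(-1)*1 - (-2)*(-3)] + (-4)*[(-1)*23 - 20*(-3)]
  = 3*(66) - 5*(-7) + (-4)*(37) = 85
Dz = 3*[3*23 - 20*3] - 2*[(-1)*23 - 20*(-3)] + 5*[(-1)*3 - 3*(-3)]
  = 3*(9) - 2*(37) + 5*(6) = -17
x = Dx/D = -51/17 = -3, y = Dy/D = 85/17 = 5, z = Dz/D = -17/17 = -1
Check eq1: (3)(-3) + (2)(5) + (-4)(-1) = 5 = 5 ✓
Check eq2: (-1)(-3) + (3)(5) + (-2)(-1) = 20 = 20 ✓
Check eq3: (-3)(-3) + (3)(5) + (1)(-1) = 23 = 23 ✓

x = -3, y = 5, z = -1


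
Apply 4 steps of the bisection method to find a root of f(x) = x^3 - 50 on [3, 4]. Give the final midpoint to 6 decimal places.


f(x) = x^3 - 50
f(3) = -23 < 0
f(4) = 14 > 0

Step 1: midpoint = (3.000000 + 4.000000)/2 = 3.500000
  f(3.500000) = -7.125000
  f(mid) < 0, so root is in [3.500000, 4.000000]

Step 2: midpoint = (3.500000 + 4.000000)/2 = 3.750000
  f(3.750000) = 2.734375
  f(mid) > 0, so root is in [3.500000, 3.750000]

Step 3: midpoint = (3.500000 + 3.750000)/2 = 3.625000
  f(3.625000) = -2.365234
  f(mid) < 0, so root is in [3.625000, 3.750000]

Step 4: midpoint = (3.625000 + 3.750000)/2 = 3.687500
  f(3.687500) = 0.141357
  f(mid) > 0, so root is in [3.625000, 3.687500]

midpoint = 3.687500


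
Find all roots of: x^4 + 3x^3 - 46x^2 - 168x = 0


The constant term is 0, so x = 0 is a root. Factor out x:
  x^3 + 3x^2 - 46x - 168 = 0
Let p(x) = x^3 + 3x^2 - 46x - 168. By the rational root theorem (leading coefficient 1), any rational root is an integer divisor of 168: try ±1, ±2, ... in turn.
Test x = 1: value = -210 ≠ 0.
Test x = -1: value = -120 ≠ 0.
Test x = 2: value = -240 ≠ 0.
Test x = -2: value = -72 ≠ 0.
Test x = 3: value = -252 ≠ 0.
Test x = -3: value = -30 ≠ 0.
Test x = 4: value = -240 ≠ 0.
Test x = -4: value = 0 ✓, so (x + 4) is a factor.
Synthetic division by (x + 4): bring down 1; 1(-4) + 3 = -1; (-1)(-4) - 46 = -42; (-42)(-4) - 168 = 0 → quotient x^2 - x - 42, remainder 0.
Solve the quadratic x^2 - x - 42 = 0: discriminant = (-1)^2 - 4(1)(-42) = 1 + 168 = 169.
sqrt(169) = 13, so x = (1 ± 13)/2: x = 7 or x = -6.
Collecting all roots found:

x = -6, x = -4, x = 0, x = 7


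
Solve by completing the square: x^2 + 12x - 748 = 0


Start: x^2 + 12x - 748 = 0
Move constant: x^2 + 12x = 748
Half of 12 is 6, squared is 36
Add 36 to both sides: x^2 + 12x + 36 = 784
(x + 6)^2 = 784
x + 6 = ±28
x = -6 + 28 = 22 or x = -6 - 28 = -34

x = -34, x = 22


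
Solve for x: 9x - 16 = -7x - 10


Starting with: 9x - 16 = -7x - 10
Move all x terms to left: (9 + 7)x = -10 + 16
Simplify: 16x = 6
Divide both sides by 16: x = 3/8

x = 3/8


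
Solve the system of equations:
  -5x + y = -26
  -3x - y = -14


Using Cramer's rule:
Determinant D = (-5)(-1) - (-3)(1) = 5 + 3 = 8
Dx = (-26)(-1) - (-14)(1) = 26 + 14 = 40
Dy = (-5)(-14) - (-3)(-26) = 70 - 78 = -8
x = Dx/D = 40/8 = 5
y = Dy/D = -8/8 = -1

x = 5, y = -1


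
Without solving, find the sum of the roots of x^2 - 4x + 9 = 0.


By Vieta's formulas for ax^2 + bx + c = 0:
  Sum of roots = -b/a
  Product of roots = c/a

Here a = 1, b = -4, c = 9
Sum = -(-4)/1 = 4
Product = 9/1 = 9

Sum = 4


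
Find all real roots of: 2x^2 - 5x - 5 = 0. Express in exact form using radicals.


Using the quadratic formula: x = (-b ± sqrt(b^2 - 4ac)) / (2a)
Here a = 2, b = -5, c = -5
Discriminant = b^2 - 4ac = (-5)^2 - 4(2)(-5) = 25 + 40 = 65
Since discriminant = 65 > 0, there are two real roots.
x = (5 ± sqrt(65)) / 4
Numerically: x ≈ 3.2656 or x ≈ -0.7656

x = (5 + sqrt(65)) / 4 or x = (5 - sqrt(65)) / 4


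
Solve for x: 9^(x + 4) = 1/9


Express both sides with the same base.
1/9 = 9^(-1)
Since the bases match, equate exponents: x + 4 = -1
So x = -1 - (4) = -5

x = -5


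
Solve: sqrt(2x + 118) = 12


Square both sides: 2x + 118 = 12^2 = 144
2x = 144 - 118 = 26
x = 13
Check: sqrt(2*13 + 118) = sqrt(144) = 12 ✓

x = 13


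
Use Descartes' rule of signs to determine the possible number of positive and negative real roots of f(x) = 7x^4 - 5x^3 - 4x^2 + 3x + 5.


Descartes' rule of signs:

For positive roots, count sign changes in f(x) = 7x^4 - 5x^3 - 4x^2 + 3x + 5:
Signs of coefficients: +, -, -, +, +
Number of sign changes: 2
Possible positive real roots: 2, 0

For negative roots, examine f(-x) = 7x^4 + 5x^3 - 4x^2 - 3x + 5:
Signs of coefficients: +, +, -, -, +
Number of sign changes: 2
Possible negative real roots: 2, 0

Positive roots: 2 or 0; Negative roots: 2 or 0


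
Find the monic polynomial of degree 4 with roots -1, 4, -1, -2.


A monic polynomial with roots -1, 4, -1, -2 is:
p(x) = (x + 1)(x - 4)(x + 1)(x + 2)
After multiplying by (x + 1): x + 1
After multiplying by (x - 4): x^2 - 3x - 4
After multiplying by (x + 1): x^3 - 2x^2 - 7x - 4
After multiplying by (x + 2): x^4 - 11x^2 - 18x - 8

x^4 - 11x^2 - 18x - 8


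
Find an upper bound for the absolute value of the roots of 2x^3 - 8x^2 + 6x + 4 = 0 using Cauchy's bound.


Cauchy's bound: all roots r satisfy |r| <= 1 + max(|a_i/a_n|) for i = 0,...,n-1
where a_n is the leading coefficient.

Coefficients: [2, -8, 6, 4]
Leading coefficient a_n = 2
Ratios |a_i/a_n|: 4, 3, 2
Maximum ratio: 4
Cauchy's bound: |r| <= 1 + 4 = 5

Upper bound = 5


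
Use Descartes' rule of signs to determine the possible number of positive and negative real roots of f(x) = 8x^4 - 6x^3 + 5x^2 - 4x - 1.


Descartes' rule of signs:

For positive roots, count sign changes in f(x) = 8x^4 - 6x^3 + 5x^2 - 4x - 1:
Signs of coefficients: +, -, +, -, -
Number of sign changes: 3
Possible positive real roots: 3, 1

For negative roots, examine f(-x) = 8x^4 + 6x^3 + 5x^2 + 4x - 1:
Signs of coefficients: +, +, +, +, -
Number of sign changes: 1
Possible negative real roots: 1

Positive roots: 3 or 1; Negative roots: 1


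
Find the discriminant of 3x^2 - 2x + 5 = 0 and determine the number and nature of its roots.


For ax^2 + bx + c = 0, discriminant D = b^2 - 4ac
Here a = 3, b = -2, c = 5
D = (-2)^2 - 4(3)(5) = 4 - 60 = -56

D = -56 < 0
The equation has no real roots (2 complex conjugate roots).

Discriminant = -56, no real roots (2 complex conjugate roots)


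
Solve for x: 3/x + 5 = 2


Subtract 5 from both sides: 3/x = -3
Multiply both sides by x: 3 = -3 * x
Divide by -3: x = -1

x = -1


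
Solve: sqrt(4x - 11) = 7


Square both sides: 4x - 11 = 7^2 = 49
4x = 49 + 11 = 60
x = 15
Check: sqrt(4*15 - 11) = sqrt(49) = 7 ✓

x = 15


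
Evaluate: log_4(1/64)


We need the exponent such that 4^? = 1/64
4^(-3) = 1/4^3 = 1/64
Therefore log_4(1/64) = -3

-3


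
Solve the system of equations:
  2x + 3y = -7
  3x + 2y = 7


Using Cramer's rule:
Determinant D = (2)(2) - (3)(3) = 4 - 9 = -5
Dx = (-7)(2) - (7)(3) = -14 - 21 = -35
Dy = (2)(7) - (3)(-7) = 14 + 21 = 35
x = Dx/D = -35/-5 = 7
y = Dy/D = 35/-5 = -7

x = 7, y = -7


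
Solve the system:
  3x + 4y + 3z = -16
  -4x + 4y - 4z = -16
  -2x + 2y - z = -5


Using Cramer's rule. Expand each determinant along the first row.
D  = 3*[4*(-1) - (-4)*2] - 4*[(-4)*(-1) - (-4)*(-2)] + 3*[(-4)*2 - 4*(-2)]
  = 3*(4) - 4*(-4) + 3*(0) = 28
Dx = (-16)*[4*(-1) - (-4)*2] - 4*[(-16)*(-1) - (-4)*(-5)] + 3*[(-16)*2 - 4*(-5)]
  = (-16)*(4) - 4*(-4) + 3*(-12) = -84
Dy = 3*[(-16)*(-1) - (-4)*(-5)] - (-16)*[(-4)*(-1) - (-4)*(-2)] + 3*[(-4)*(-5) - (-16)*(-2)]
  = 3*(-4) - (-16)*(-4) + 3*(-12) = -112
Dz = 3*[4*(-5) - (-16)*2] - 4*[(-4)*(-5) - (-16)*(-2)] + (-16)*[(-4)*2 - 4*(-2)]
  = 3*(12) - 4*(-12) + (-16)*(0) = 84
x = Dx/D = -84/28 = -3, y = Dy/D = -112/28 = -4, z = Dz/D = 84/28 = 3
Check eq1: (3)(-3) + (4)(-4) + (3)(3) = -16 = -16 ✓
Check eq2: (-4)(-3) + (4)(-4) + (-4)(3) = -16 = -16 ✓
Check eq3: (-2)(-3) + (2)(-4) + (-1)(3) = -5 = -5 ✓

x = -3, y = -4, z = 3


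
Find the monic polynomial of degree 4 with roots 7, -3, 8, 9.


A monic polynomial with roots 7, -3, 8, 9 is:
p(x) = (x - 7)(x + 3)(x - 8)(x - 9)
After multiplying by (x - 7): x - 7
After multiplying by (x + 3): x^2 - 4x - 21
After multiplying by (x - 8): x^3 - 12x^2 + 11x + 168
After multiplying by (x - 9): x^4 - 21x^3 + 119x^2 + 69x - 1512

x^4 - 21x^3 + 119x^2 + 69x - 1512


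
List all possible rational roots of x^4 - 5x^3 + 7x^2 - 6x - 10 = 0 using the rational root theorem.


Rational root theorem: possible roots are ±p/q where:
  p divides the constant term (-10): p ∈ {1, 2, 5, 10}
  q divides the leading coefficient (1): q ∈ {1}

All possible rational roots: -10, -5, -2, -1, 1, 2, 5, 10

-10, -5, -2, -1, 1, 2, 5, 10


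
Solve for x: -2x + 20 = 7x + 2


Starting with: -2x + 20 = 7x + 2
Move all x terms to left: (-2 - 7)x = 2 - 20
Simplify: -9x = -18
Divide both sides by -9: x = 2

x = 2


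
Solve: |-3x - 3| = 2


An absolute value equation |expr| = 2 gives two cases:
Case 1: -3x - 3 = 2
  -3x = 5, so x = -5/3
Case 2: -3x - 3 = -2
  -3x = 1, so x = -1/3

x = -5/3, x = -1/3


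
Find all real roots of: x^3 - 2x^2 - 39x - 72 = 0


Let p(x) = x^3 - 2x^2 - 39x - 72. By the rational root theorem (leading coefficient 1), any rational root is an integer divisor of 72: try ±1, ±2, ... in turn.
Test x = 1: value = -112 ≠ 0.
Test x = -1: value = -36 ≠ 0.
Test x = 2: value = -150 ≠ 0.
Test x = -2: value = -10 ≠ 0.
Test x = 3: value = -180 ≠ 0.
Test x = -3: value = 0 ✓, so (x + 3) is a factor.
Synthetic division by (x + 3): bring down 1; 1(-3) - 2 = -5; (-5)(-3) - 39 = -24; (-24)(-3) - 72 = 0 → quotient x^2 - 5x - 24, remainder 0.
Solve the quadratic x^2 - 5x - 24 = 0: discriminant = (-5)^2 - 4(1)(-24) = 25 + 96 = 121.
sqrt(121) = 11, so x = (5 ± 11)/2: x = 8 or x = -3.

x = -3 (multiplicity 2), x = 8


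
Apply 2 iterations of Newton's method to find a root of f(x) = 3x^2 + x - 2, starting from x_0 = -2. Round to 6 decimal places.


Newton's method: x_(n+1) = x_n - f(x_n)/f'(x_n)
f(x) = 3x^2 + x - 2
f'(x) = 6x + 1

Iteration 1:
  f(-2.000000) = 8.000000
  f'(-2.000000) = -11.000000
  x_1 = -2.000000 - (8.000000)/(-11.000000) = -1.272727

Iteration 2:
  f(-1.272727) = 1.586777
  f'(-1.272727) = -6.636364
  x_2 = -1.272727 - (1.586777)/(-6.636364) = -1.033624

x_2 = -1.033624


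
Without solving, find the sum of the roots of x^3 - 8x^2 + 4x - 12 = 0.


By Vieta's formulas for x^3 + bx^2 + cx + d = 0:
  r1 + r2 + r3 = -b/a = 8
  r1*r2 + r1*r3 + r2*r3 = c/a = 4
  r1*r2*r3 = -d/a = 12


Sum = 8


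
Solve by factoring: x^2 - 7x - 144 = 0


We need two numbers that multiply to -144 and add to -7.
Those numbers are 9 and -16 (since 9 * (-16) = -144 and 9 + (-16) = -7).
So x^2 - 7x - 144 = (x + 9)(x - 16) = 0
Setting each factor to zero: x = -9 or x = 16

x = -9, x = 16


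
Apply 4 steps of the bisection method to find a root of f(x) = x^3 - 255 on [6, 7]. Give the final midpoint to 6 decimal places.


f(x) = x^3 - 255
f(6) = -39 < 0
f(7) = 88 > 0

Step 1: midpoint = (6.000000 + 7.000000)/2 = 6.500000
  f(6.500000) = 19.625000
  f(mid) > 0, so root is in [6.000000, 6.500000]

Step 2: midpoint = (6.000000 + 6.500000)/2 = 6.250000
  f(6.250000) = -10.859375
  f(mid) < 0, so root is in [6.250000, 6.500000]

Step 3: midpoint = (6.250000 + 6.500000)/2 = 6.375000
  f(6.375000) = 4.083984
  f(mid) > 0, so root is in [6.250000, 6.375000]

Step 4: midpoint = (6.250000 + 6.375000)/2 = 6.312500
  f(6.312500) = -3.461670
  f(mid) < 0, so root is in [6.312500, 6.375000]

midpoint = 6.312500


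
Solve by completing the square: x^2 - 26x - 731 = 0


Start: x^2 - 26x - 731 = 0
Move constant: x^2 - 26x = 731
Half of -26 is -13, squared is 169
Add 169 to both sides: x^2 - 26x + 169 = 900
(x - 13)^2 = 900
x - 13 = ±30
x = 13 + 30 = 43 or x = 13 - 30 = -17

x = -17, x = 43


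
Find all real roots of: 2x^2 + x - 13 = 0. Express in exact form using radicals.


Using the quadratic formula: x = (-b ± sqrt(b^2 - 4ac)) / (2a)
Here a = 2, b = 1, c = -13
Discriminant = b^2 - 4ac = 1^2 - 4(2)(-13) = 1 + 104 = 105
Since discriminant = 105 > 0, there are two real roots.
x = (-1 ± sqrt(105)) / 4
Numerically: x ≈ 2.3117 or x ≈ -2.8117

x = (-1 + sqrt(105)) / 4 or x = (-1 - sqrt(105)) / 4


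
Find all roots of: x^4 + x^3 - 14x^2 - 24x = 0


The constant term is 0, so x = 0 is a root. Factor out x:
  x^3 + x^2 - 14x - 24 = 0
Let p(x) = x^3 + x^2 - 14x - 24. By the rational root theorem (leading coefficient 1), any rational root is an integer divisor of 24: try ±1, ±2, ... in turn.
Test x = 1: value = -36 ≠ 0.
Test x = -1: value = -10 ≠ 0.
Test x = 2: value = -40 ≠ 0.
Test x = -2: value = 0 ✓, so (x + 2) is a factor.
Synthetic division by (x + 2): bring down 1; 1(-2) + 1 = -1; (-1)(-2) - 14 = -12; (-12)(-2) - 24 = 0 → quotient x^2 - x - 12, remainder 0.
Solve the quadratic x^2 - x - 12 = 0: discriminant = (-1)^2 - 4(1)(-12) = 1 + 48 = 49.
sqrt(49) = 7, so x = (1 ± 7)/2: x = 4 or x = -3.
Collecting all roots found:

x = -3, x = -2, x = 0, x = 4


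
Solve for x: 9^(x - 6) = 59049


Express both sides with the same base.
59049 = 9^5
Since the bases match, equate exponents: x - 6 = 5
So x = 5 - (-6) = 11

x = 11


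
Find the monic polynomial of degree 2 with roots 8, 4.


A monic polynomial with roots 8, 4 is:
p(x) = (x - 8)(x - 4)
After multiplying by (x - 8): x - 8
After multiplying by (x - 4): x^2 - 12x + 32

x^2 - 12x + 32


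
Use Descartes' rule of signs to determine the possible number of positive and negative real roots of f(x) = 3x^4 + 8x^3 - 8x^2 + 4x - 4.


Descartes' rule of signs:

For positive roots, count sign changes in f(x) = 3x^4 + 8x^3 - 8x^2 + 4x - 4:
Signs of coefficients: +, +, -, +, -
Number of sign changes: 3
Possible positive real roots: 3, 1

For negative roots, examine f(-x) = 3x^4 - 8x^3 - 8x^2 - 4x - 4:
Signs of coefficients: +, -, -, -, -
Number of sign changes: 1
Possible negative real roots: 1

Positive roots: 3 or 1; Negative roots: 1


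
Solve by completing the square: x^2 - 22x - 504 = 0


Start: x^2 - 22x - 504 = 0
Move constant: x^2 - 22x = 504
Half of -22 is -11, squared is 121
Add 121 to both sides: x^2 - 22x + 121 = 625
(x - 11)^2 = 625
x - 11 = ±25
x = 11 + 25 = 36 or x = 11 - 25 = -14

x = -14, x = 36


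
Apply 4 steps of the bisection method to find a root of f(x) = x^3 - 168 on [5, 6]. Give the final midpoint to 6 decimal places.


f(x) = x^3 - 168
f(5) = -43 < 0
f(6) = 48 > 0

Step 1: midpoint = (5.000000 + 6.000000)/2 = 5.500000
  f(5.500000) = -1.625000
  f(mid) < 0, so root is in [5.500000, 6.000000]

Step 2: midpoint = (5.500000 + 6.000000)/2 = 5.750000
  f(5.750000) = 22.109375
  f(mid) > 0, so root is in [5.500000, 5.750000]

Step 3: midpoint = (5.500000 + 5.750000)/2 = 5.625000
  f(5.625000) = 9.978516
  f(mid) > 0, so root is in [5.500000, 5.625000]

Step 4: midpoint = (5.500000 + 5.625000)/2 = 5.562500
  f(5.562500) = 4.111572
  f(mid) > 0, so root is in [5.500000, 5.562500]

midpoint = 5.562500


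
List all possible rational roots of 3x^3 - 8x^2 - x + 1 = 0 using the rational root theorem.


Rational root theorem: possible roots are ±p/q where:
  p divides the constant term (1): p ∈ {1}
  q divides the leading coefficient (3): q ∈ {1, 3}

All possible rational roots: -1, -1/3, 1/3, 1

-1, -1/3, 1/3, 1


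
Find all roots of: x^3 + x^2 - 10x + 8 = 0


Let p(x) = x^3 + x^2 - 10x + 8. By the rational root theorem (leading coefficient 1), any rational root is an integer divisor of 8: try ±1, ±2, ... in turn.
Test x = 1: value = 0 ✓, so (x - 1) is a factor.
Synthetic division by (x - 1): bring down 1; 1(1) + 1 = 2; 2(1) - 10 = -8; (-8)(1) + 8 = 0 → quotient x^2 + 2x - 8, remainder 0.
Solve the quadratic x^2 + 2x - 8 = 0: discriminant = 2^2 - 4(1)(-8) = 4 + 32 = 36.
sqrt(36) = 6, so x = (-2 ± 6)/2: x = 2 or x = -4.
Collecting all roots found:

x = -4, x = 1, x = 2


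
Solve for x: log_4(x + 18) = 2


Convert to exponential form: x + 18 = 4^2 = 16
x = 16 - 18 = -2
Check: log_4(-2 + 18) = log_4(16) = log_4(16) = 2 ✓

x = -2


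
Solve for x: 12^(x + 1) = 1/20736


Express both sides with the same base.
1/20736 = 12^(-4)
Since the bases match, equate exponents: x + 1 = -4
So x = -4 - (1) = -5

x = -5


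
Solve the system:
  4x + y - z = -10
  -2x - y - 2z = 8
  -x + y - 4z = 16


Using Cramer's rule. Expand each determinant along the first row.
D  = 4*[(-1)*(-4) - (-2)*1] - 1*[(-2)*(-4) - (-2)*(-1)] + (-1)*[(-2)*1 - (-1)*(-1)]
  = 4*(6) - 1*(6) + (-1)*(-3) = 21
Dx = (-10)*[(-1)*(-4) - (-2)*1] - 1*[8*(-4) - (-2)*16] + (-1)*[8*1 - (-1)*16]
  = (-10)*(6) - 1*(0) + (-1)*(24) = -84
Dy = 4*[8*(-4) - (-2)*16] - (-10)*[(-2)*(-4) - (-2)*(-1)] + (-1)*[(-2)*16 - 8*(-1)]
  = 4*(0) - (-10)*(6) + (-1)*(-24) = 84
Dz = 4*[(-1)*16 - 8*1] - 1*[(-2)*16 - 8*(-1)] + (-10)*[(-2)*1 - (-1)*(-1)]
  = 4*(-24) - 1*(-24) + (-10)*(-3) = -42
x = Dx/D = -84/21 = -4, y = Dy/D = 84/21 = 4, z = Dz/D = -42/21 = -2
Check eq1: (4)(-4) + (1)(4) + (-1)(-2) = -10 = -10 ✓
Check eq2: (-2)(-4) + (-1)(4) + (-2)(-2) = 8 = 8 ✓
Check eq3: (-1)(-4) + (1)(4) + (-4)(-2) = 16 = 16 ✓

x = -4, y = 4, z = -2


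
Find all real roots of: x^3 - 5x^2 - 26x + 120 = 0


Let p(x) = x^3 - 5x^2 - 26x + 120. By the rational root theorem (leading coefficient 1), any rational root is an integer divisor of 120: try ±1, ±2, ... in turn.
Test x = 1: value = 90 ≠ 0.
Test x = -1: value = 140 ≠ 0.
Test x = 2: value = 56 ≠ 0.
Test x = -2: value = 144 ≠ 0.
Test x = 3: value = 24 ≠ 0.
Test x = -3: value = 126 ≠ 0.
Test x = 4: value = 0 ✓, so (x - 4) is a factor.
Synthetic division by (x - 4): bring down 1; 1(4) - 5 = -1; (-1)(4) - 26 = -30; (-30)(4) + 120 = 0 → quotient x^2 - x - 30, remainder 0.
Solve the quadratic x^2 - x - 30 = 0: discriminant = (-1)^2 - 4(1)(-30) = 1 + 120 = 121.
sqrt(121) = 11, so x = (1 ± 11)/2: x = 6 or x = -5.

x = -5, x = 4, x = 6


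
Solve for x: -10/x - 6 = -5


Subtract -6 from both sides: -10/x = 1
Multiply both sides by x: -10 = 1 * x
Divide by 1: x = -10

x = -10


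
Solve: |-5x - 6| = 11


An absolute value equation |expr| = 11 gives two cases:
Case 1: -5x - 6 = 11
  -5x = 17, so x = -17/5
Case 2: -5x - 6 = -11
  -5x = -5, so x = 1

x = -17/5, x = 1


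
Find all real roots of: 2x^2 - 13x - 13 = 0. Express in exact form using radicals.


Using the quadratic formula: x = (-b ± sqrt(b^2 - 4ac)) / (2a)
Here a = 2, b = -13, c = -13
Discriminant = b^2 - 4ac = (-13)^2 - 4(2)(-13) = 169 + 104 = 273
Since discriminant = 273 > 0, there are two real roots.
x = (13 ± sqrt(273)) / 4
Numerically: x ≈ 7.3807 or x ≈ -0.8807

x = (13 + sqrt(273)) / 4 or x = (13 - sqrt(273)) / 4


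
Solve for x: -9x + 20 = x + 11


Starting with: -9x + 20 = x + 11
Move all x terms to left: (-9 - 1)x = 11 - 20
Simplify: -10x = -9
Divide both sides by -10: x = 9/10

x = 9/10


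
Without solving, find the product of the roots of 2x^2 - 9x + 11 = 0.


By Vieta's formulas for ax^2 + bx + c = 0:
  Sum of roots = -b/a
  Product of roots = c/a

Here a = 2, b = -9, c = 11
Sum = -(-9)/2 = 9/2
Product = 11/2 = 11/2

Product = 11/2


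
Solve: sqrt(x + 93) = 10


Square both sides: x + 93 = 10^2 = 100
x = 100 - 93 = 7
x = 7
Check: sqrt(1*7 + 93) = sqrt(100) = 10 ✓

x = 7


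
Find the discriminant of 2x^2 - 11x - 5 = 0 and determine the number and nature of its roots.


For ax^2 + bx + c = 0, discriminant D = b^2 - 4ac
Here a = 2, b = -11, c = -5
D = (-11)^2 - 4(2)(-5) = 121 + 40 = 161

D = 161 > 0 but not a perfect square
The equation has 2 distinct real irrational roots.

Discriminant = 161, 2 distinct real irrational roots


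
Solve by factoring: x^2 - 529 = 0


We need two numbers that multiply to -529 and add to 0.
Those numbers are -23 and 23 (since (-23) * 23 = -529 and (-23) + 23 = 0).
So x^2 - 529 = (x - 23)(x + 23) = 0
Setting each factor to zero: x = 23 or x = -23

x = -23, x = 23


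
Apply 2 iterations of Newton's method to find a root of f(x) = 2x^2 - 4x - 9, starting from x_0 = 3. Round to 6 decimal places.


Newton's method: x_(n+1) = x_n - f(x_n)/f'(x_n)
f(x) = 2x^2 - 4x - 9
f'(x) = 4x - 4

Iteration 1:
  f(3.000000) = -3.000000
  f'(3.000000) = 8.000000
  x_1 = 3.000000 - (-3.000000)/(8.000000) = 3.375000

Iteration 2:
  f(3.375000) = 0.281250
  f'(3.375000) = 9.500000
  x_2 = 3.375000 - (0.281250)/(9.500000) = 3.345395

x_2 = 3.345395


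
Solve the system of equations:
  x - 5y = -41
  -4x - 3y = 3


Using Cramer's rule:
Determinant D = (1)(-3) - (-4)(-5) = -3 - 20 = -23
Dx = (-41)(-3) - (3)(-5) = 123 + 15 = 138
Dy = (1)(3) - (-4)(-41) = 3 - 164 = -161
x = Dx/D = 138/-23 = -6
y = Dy/D = -161/-23 = 7

x = -6, y = 7


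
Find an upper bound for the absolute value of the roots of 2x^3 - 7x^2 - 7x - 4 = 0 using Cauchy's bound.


Cauchy's bound: all roots r satisfy |r| <= 1 + max(|a_i/a_n|) for i = 0,...,n-1
where a_n is the leading coefficient.

Coefficients: [2, -7, -7, -4]
Leading coefficient a_n = 2
Ratios |a_i/a_n|: 7/2, 7/2, 2
Maximum ratio: 7/2
Cauchy's bound: |r| <= 1 + 7/2 = 9/2

Upper bound = 9/2


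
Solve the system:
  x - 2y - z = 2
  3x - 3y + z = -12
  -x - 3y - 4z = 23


Using Cramer's rule. Expand each determinant along the first row.
D  = 1*[(-3)*(-4) - 1*(-3)] - (-2)*[3*(-4) - 1*(-1)] + (-1)*[3*(-3) - (-3)*(-1)]
  = 1*(15) - (-2)*(-11) + (-1)*(-12) = 5
Dx = 2*[(-3)*(-4) - 1*(-3)] - (-2)*[(-12)*(-4) - 1*23] + (-1)*[(-12)*(-3) - (-3)*23]
  = 2*(15) - (-2)*(25) + (-1)*(105) = -25
Dy = 1*[(-12)*(-4) - 1*23] - 2*[3*(-4) - 1*(-1)] + (-1)*[3*23 - (-12)*(-1)]
  = 1*(25) - 2*(-11) + (-1)*(57) = -10
Dz = 1*[(-3)*23 - (-12)*(-3)] - (-2)*[3*23 - (-12)*(-1)] + 2*[3*(-3) - (-3)*(-1)]
  = 1*(-105) - (-2)*(57) + 2*(-12) = -15
x = Dx/D = -25/5 = -5, y = Dy/D = -10/5 = -2, z = Dz/D = -15/5 = -3
Check eq1: (1)(-5) + (-2)(-2) + (-1)(-3) = 2 = 2 ✓
Check eq2: (3)(-5) + (-3)(-2) + (1)(-3) = -12 = -12 ✓
Check eq3: (-1)(-5) + (-3)(-2) + (-4)(-3) = 23 = 23 ✓

x = -5, y = -2, z = -3


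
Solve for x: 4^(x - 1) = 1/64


Express both sides with the same base.
1/64 = 4^(-3)
Since the bases match, equate exponents: x - 1 = -3
So x = -3 - (-1) = -2

x = -2


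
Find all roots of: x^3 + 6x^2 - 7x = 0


The constant term is 0, so x = 0 is a root. Factor out x:
  x^2 + 6x - 7 = 0
Solve the quadratic x^2 + 6x - 7 = 0: discriminant = 6^2 - 4(1)(-7) = 36 + 28 = 64.
sqrt(64) = 8, so x = (-6 ± 8)/2: x = 1 or x = -7.
Collecting all roots found:

x = -7, x = 0, x = 1


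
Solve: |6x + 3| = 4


An absolute value equation |expr| = 4 gives two cases:
Case 1: 6x + 3 = 4
  6x = 1, so x = 1/6
Case 2: 6x + 3 = -4
  6x = -7, so x = -7/6

x = -7/6, x = 1/6


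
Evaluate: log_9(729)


We need the exponent such that 9^? = 729
9^3 = 729
Therefore log_9(729) = 3

3


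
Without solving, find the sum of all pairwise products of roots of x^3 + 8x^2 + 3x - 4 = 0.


By Vieta's formulas for x^3 + bx^2 + cx + d = 0:
  r1 + r2 + r3 = -b/a = -8
  r1*r2 + r1*r3 + r2*r3 = c/a = 3
  r1*r2*r3 = -d/a = 4


Sum of pairwise products = 3


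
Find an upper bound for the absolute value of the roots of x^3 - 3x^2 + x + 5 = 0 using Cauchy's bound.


Cauchy's bound: all roots r satisfy |r| <= 1 + max(|a_i/a_n|) for i = 0,...,n-1
where a_n is the leading coefficient.

Coefficients: [1, -3, 1, 5]
Leading coefficient a_n = 1
Ratios |a_i/a_n|: 3, 1, 5
Maximum ratio: 5
Cauchy's bound: |r| <= 1 + 5 = 6

Upper bound = 6


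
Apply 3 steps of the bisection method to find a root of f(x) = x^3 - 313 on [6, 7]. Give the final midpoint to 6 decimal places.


f(x) = x^3 - 313
f(6) = -97 < 0
f(7) = 30 > 0

Step 1: midpoint = (6.000000 + 7.000000)/2 = 6.500000
  f(6.500000) = -38.375000
  f(mid) < 0, so root is in [6.500000, 7.000000]

Step 2: midpoint = (6.500000 + 7.000000)/2 = 6.750000
  f(6.750000) = -5.453125
  f(mid) < 0, so root is in [6.750000, 7.000000]

Step 3: midpoint = (6.750000 + 7.000000)/2 = 6.875000
  f(6.875000) = 11.951172
  f(mid) > 0, so root is in [6.750000, 6.875000]

midpoint = 6.875000


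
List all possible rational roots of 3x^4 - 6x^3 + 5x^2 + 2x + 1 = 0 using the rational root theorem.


Rational root theorem: possible roots are ±p/q where:
  p divides the constant term (1): p ∈ {1}
  q divides the leading coefficient (3): q ∈ {1, 3}

All possible rational roots: -1, -1/3, 1/3, 1

-1, -1/3, 1/3, 1


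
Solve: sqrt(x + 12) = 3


Square both sides: x + 12 = 3^2 = 9
x = 9 - 12 = -3
x = -3
Check: sqrt(1*(-3) + 12) = sqrt(9) = 3 ✓

x = -3


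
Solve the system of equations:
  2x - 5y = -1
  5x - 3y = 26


Using Cramer's rule:
Determinant D = (2)(-3) - (5)(-5) = -6 + 25 = 19
Dx = (-1)(-3) - (26)(-5) = 3 + 130 = 133
Dy = (2)(26) - (5)(-1) = 52 + 5 = 57
x = Dx/D = 133/19 = 7
y = Dy/D = 57/19 = 3

x = 7, y = 3


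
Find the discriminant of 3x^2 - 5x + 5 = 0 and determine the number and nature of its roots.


For ax^2 + bx + c = 0, discriminant D = b^2 - 4ac
Here a = 3, b = -5, c = 5
D = (-5)^2 - 4(3)(5) = 25 - 60 = -35

D = -35 < 0
The equation has no real roots (2 complex conjugate roots).

Discriminant = -35, no real roots (2 complex conjugate roots)


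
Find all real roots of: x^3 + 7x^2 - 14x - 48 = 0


Let p(x) = x^3 + 7x^2 - 14x - 48. By the rational root theorem (leading coefficient 1), any rational root is an integer divisor of 48: try ±1, ±2, ... in turn.
Test x = 1: value = -54 ≠ 0.
Test x = -1: value = -28 ≠ 0.
Test x = 2: value = -40 ≠ 0.
Test x = -2: value = 0 ✓, so (x + 2) is a factor.
Synthetic division by (x + 2): bring down 1; 1(-2) + 7 = 5; 5(-2) - 14 = -24; (-24)(-2) - 48 = 0 → quotient x^2 + 5x - 24, remainder 0.
Solve the quadratic x^2 + 5x - 24 = 0: discriminant = 5^2 - 4(1)(-24) = 25 + 96 = 121.
sqrt(121) = 11, so x = (-5 ± 11)/2: x = 3 or x = -8.

x = -8, x = -2, x = 3


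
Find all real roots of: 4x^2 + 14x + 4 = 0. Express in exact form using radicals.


Using the quadratic formula: x = (-b ± sqrt(b^2 - 4ac)) / (2a)
Here a = 4, b = 14, c = 4
Discriminant = b^2 - 4ac = 14^2 - 4(4)(4) = 196 - 64 = 132
Since discriminant = 132 > 0, there are two real roots.
x = (-14 ± 2*sqrt(33)) / 8
Simplifying: x = (-7 ± sqrt(33)) / 4
Numerically: x ≈ -0.3139 or x ≈ -3.1861

x = (-7 + sqrt(33)) / 4 or x = (-7 - sqrt(33)) / 4


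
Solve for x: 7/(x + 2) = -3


Multiply both sides by (x + 2): 7 = -3(x + 2)
Distribute: 7 = -3x - 6
-3x = 7 + 6 = 13
x = -13/3

x = -13/3


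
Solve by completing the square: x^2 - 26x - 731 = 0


Start: x^2 - 26x - 731 = 0
Move constant: x^2 - 26x = 731
Half of -26 is -13, squared is 169
Add 169 to both sides: x^2 - 26x + 169 = 900
(x - 13)^2 = 900
x - 13 = ±30
x = 13 + 30 = 43 or x = 13 - 30 = -17

x = -17, x = 43


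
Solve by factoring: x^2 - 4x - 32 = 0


We need two numbers that multiply to -32 and add to -4.
Those numbers are -8 and 4 (since (-8) * 4 = -32 and (-8) + 4 = -4).
So x^2 - 4x - 32 = (x - 8)(x + 4) = 0
Setting each factor to zero: x = 8 or x = -4

x = -4, x = 8


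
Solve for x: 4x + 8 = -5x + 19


Starting with: 4x + 8 = -5x + 19
Move all x terms to left: (4 + 5)x = 19 - 8
Simplify: 9x = 11
Divide both sides by 9: x = 11/9

x = 11/9


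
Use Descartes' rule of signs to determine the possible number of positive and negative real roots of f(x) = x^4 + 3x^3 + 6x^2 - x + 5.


Descartes' rule of signs:

For positive roots, count sign changes in f(x) = x^4 + 3x^3 + 6x^2 - x + 5:
Signs of coefficients: +, +, +, -, +
Number of sign changes: 2
Possible positive real roots: 2, 0

For negative roots, examine f(-x) = x^4 - 3x^3 + 6x^2 + x + 5:
Signs of coefficients: +, -, +, +, +
Number of sign changes: 2
Possible negative real roots: 2, 0

Positive roots: 2 or 0; Negative roots: 2 or 0


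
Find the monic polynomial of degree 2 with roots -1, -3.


A monic polynomial with roots -1, -3 is:
p(x) = (x + 1)(x + 3)
After multiplying by (x + 1): x + 1
After multiplying by (x + 3): x^2 + 4x + 3

x^2 + 4x + 3


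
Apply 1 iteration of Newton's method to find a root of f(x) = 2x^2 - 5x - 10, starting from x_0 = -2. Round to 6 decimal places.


Newton's method: x_(n+1) = x_n - f(x_n)/f'(x_n)
f(x) = 2x^2 - 5x - 10
f'(x) = 4x - 5

Iteration 1:
  f(-2.000000) = 8.000000
  f'(-2.000000) = -13.000000
  x_1 = -2.000000 - (8.000000)/(-13.000000) = -1.384615

x_1 = -1.384615


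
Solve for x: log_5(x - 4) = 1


Convert to exponential form: x - 4 = 5^1 = 5
x = 5 + 4 = 9
Check: log_5(9 - 4) = log_5(5) = log_5(5) = 1 ✓

x = 9


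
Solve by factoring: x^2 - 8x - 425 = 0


We need two numbers that multiply to -425 and add to -8.
Those numbers are 17 and -25 (since 17 * (-25) = -425 and 17 + (-25) = -8).
So x^2 - 8x - 425 = (x + 17)(x - 25) = 0
Setting each factor to zero: x = -17 or x = 25

x = -17, x = 25
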